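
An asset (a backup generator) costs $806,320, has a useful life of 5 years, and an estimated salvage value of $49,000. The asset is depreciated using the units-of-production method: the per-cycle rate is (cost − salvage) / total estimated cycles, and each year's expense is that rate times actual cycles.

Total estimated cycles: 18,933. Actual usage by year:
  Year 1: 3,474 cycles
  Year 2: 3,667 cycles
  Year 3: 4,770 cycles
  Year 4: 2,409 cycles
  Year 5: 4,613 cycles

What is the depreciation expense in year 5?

Depreciable base = $806,320 − $49,000 = $757,320.
Rate = $757,320 / 18,933 cycles = $40 per cycle.
Year 1: 3,474 × $40 = $138,960. Book value $667,360.
Year 2: 3,667 × $40 = $146,680. Book value $520,680.
Year 3: 4,770 × $40 = $190,800. Book value $329,880.
Year 4: 2,409 × $40 = $96,360. Book value $233,520.
Year 5: 4,613 × $40 = $184,520. Book value $49,000.

$184,520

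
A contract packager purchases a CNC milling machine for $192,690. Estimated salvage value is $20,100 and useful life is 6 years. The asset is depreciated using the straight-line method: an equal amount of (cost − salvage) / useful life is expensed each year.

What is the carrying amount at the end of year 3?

$106,395

Depreciable base = $192,690 − $20,100 = $172,590.
Annual expense = $172,590 / 6 = $28,765.
End of year 1: book value $163,925.
End of year 2: book value $135,160.
End of year 3: book value $106,395.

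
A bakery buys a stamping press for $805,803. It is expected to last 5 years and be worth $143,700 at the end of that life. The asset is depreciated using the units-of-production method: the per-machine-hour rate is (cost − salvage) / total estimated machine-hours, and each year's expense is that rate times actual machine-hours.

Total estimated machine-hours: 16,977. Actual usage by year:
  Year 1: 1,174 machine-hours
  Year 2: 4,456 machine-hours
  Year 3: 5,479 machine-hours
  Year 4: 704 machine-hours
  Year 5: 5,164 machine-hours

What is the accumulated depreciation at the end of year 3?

Depreciable base = $805,803 − $143,700 = $662,103.
Rate = $662,103 / 16,977 machine-hours = $39 per machine-hour.
Year 1: 1,174 × $39 = $45,786. Book value $760,017.
Year 2: 4,456 × $39 = $173,784. Book value $586,233.
Year 3: 5,479 × $39 = $213,681. Book value $372,552.
Accumulated through year 3 = $805,803 − $372,552 = $433,251.

$433,251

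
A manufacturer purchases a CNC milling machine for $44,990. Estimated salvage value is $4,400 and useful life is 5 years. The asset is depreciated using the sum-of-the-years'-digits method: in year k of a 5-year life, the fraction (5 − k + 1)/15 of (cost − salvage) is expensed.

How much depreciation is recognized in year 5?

Depreciable base = $44,990 − $4,400 = $40,590.
Sum of the years' digits = 5+4+3+2+1 = 15.
Year 1: $40,590 × 5/15 = $13,530. Book value $31,460.
Year 2: $40,590 × 4/15 = $10,824. Book value $20,636.
Year 3: $40,590 × 3/15 = $8,118. Book value $12,518.
Year 4: $40,590 × 2/15 = $5,412. Book value $7,106.
Year 5: $40,590 × 1/15 = $2,706. Book value $4,400.

$2,706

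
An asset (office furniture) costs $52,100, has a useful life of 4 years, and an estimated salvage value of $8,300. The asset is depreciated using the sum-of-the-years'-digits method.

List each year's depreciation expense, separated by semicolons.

Depreciable base = $52,100 − $8,300 = $43,800.
Sum of the years' digits = 4+3+2+1 = 10.
Year 1: $43,800 × 4/10 = $17,520. Book value $34,580.
Year 2: $43,800 × 3/10 = $13,140. Book value $21,440.
Year 3: $43,800 × 2/10 = $8,760. Book value $12,680.
Year 4: $43,800 × 1/10 = $4,380. Book value $8,300.

$17,520; $13,140; $8,760; $4,380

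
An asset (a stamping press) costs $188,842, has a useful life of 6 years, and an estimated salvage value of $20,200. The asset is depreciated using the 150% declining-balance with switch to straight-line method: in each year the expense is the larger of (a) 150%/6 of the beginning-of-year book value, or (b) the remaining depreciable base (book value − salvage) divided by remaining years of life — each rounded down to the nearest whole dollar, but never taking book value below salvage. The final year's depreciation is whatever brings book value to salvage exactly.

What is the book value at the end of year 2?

Depreciable base = $188,842 − $20,200 = $168,642.
Year 1: DB = ⌊$188,842 × 150%/6⌋ = $47,210; SL = ⌊$168,642/6⌋ = $28,107 → take DB $47,210. Book value $141,632.
Year 2: DB = ⌊$141,632 × 150%/6⌋ = $35,408; SL = ⌊$121,432/5⌋ = $24,286 → take DB $35,408. Book value $106,224.

$106,224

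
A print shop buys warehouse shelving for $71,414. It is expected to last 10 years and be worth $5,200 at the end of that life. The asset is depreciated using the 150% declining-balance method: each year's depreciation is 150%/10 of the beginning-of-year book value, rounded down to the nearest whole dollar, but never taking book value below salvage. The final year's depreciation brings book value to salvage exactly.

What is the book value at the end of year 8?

Depreciable base = $71,414 − $5,200 = $66,214.
Year 1: ⌊$71,414 × 150%/10⌋ = $10,712. Book value $60,702.
Year 2: ⌊$60,702 × 150%/10⌋ = $9,105. Book value $51,597.
Year 3: ⌊$51,597 × 150%/10⌋ = $7,739. Book value $43,858.
Year 4: ⌊$43,858 × 150%/10⌋ = $6,578. Book value $37,280.
Year 5: ⌊$37,280 × 150%/10⌋ = $5,592. Book value $31,688.
Year 6: ⌊$31,688 × 150%/10⌋ = $4,753. Book value $26,935.
Year 7: ⌊$26,935 × 150%/10⌋ = $4,040. Book value $22,895.
Year 8: ⌊$22,895 × 150%/10⌋ = $3,434. Book value $19,461.

$19,461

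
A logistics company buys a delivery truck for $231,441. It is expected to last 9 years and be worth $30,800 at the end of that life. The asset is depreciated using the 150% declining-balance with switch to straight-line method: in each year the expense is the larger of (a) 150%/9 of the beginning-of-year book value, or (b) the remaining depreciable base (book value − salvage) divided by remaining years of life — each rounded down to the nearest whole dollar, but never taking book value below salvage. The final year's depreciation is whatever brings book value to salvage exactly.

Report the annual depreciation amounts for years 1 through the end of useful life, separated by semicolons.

Depreciable base = $231,441 − $30,800 = $200,641.
Year 1: DB = ⌊$231,441 × 150%/9⌋ = $38,573; SL = ⌊$200,641/9⌋ = $22,293 → take DB $38,573. Book value $192,868.
Year 2: DB = ⌊$192,868 × 150%/9⌋ = $32,144; SL = ⌊$162,068/8⌋ = $20,258 → take DB $32,144. Book value $160,724.
Year 3: DB = ⌊$160,724 × 150%/9⌋ = $26,787; SL = ⌊$129,924/7⌋ = $18,560 → take DB $26,787. Book value $133,937.
Year 4: DB = ⌊$133,937 × 150%/9⌋ = $22,322; SL = ⌊$103,137/6⌋ = $17,189 → take DB $22,322. Book value $111,615.
Year 5: DB = ⌊$111,615 × 150%/9⌋ = $18,602; SL = ⌊$80,815/5⌋ = $16,163 → take DB $18,602. Book value $93,013.
Year 6: DB = ⌊$93,013 × 150%/9⌋ = $15,502; SL = ⌊$62,213/4⌋ = $15,553 → take SL $15,553. Book value $77,460.
Year 7: DB = ⌊$77,460 × 150%/9⌋ = $12,910; SL = ⌊$46,660/3⌋ = $15,553 → take SL $15,553. Book value $61,907.
Year 8: DB = ⌊$61,907 × 150%/9⌋ = $10,317; SL = ⌊$31,107/2⌋ = $15,553 → take SL $15,553. Book value $46,354.
Year 9 (final): $46,354 − $30,800 = $15,554. Book value $30,800.

$38,573; $32,144; $26,787; $22,322; $18,602; $15,553; $15,553; $15,553; $15,554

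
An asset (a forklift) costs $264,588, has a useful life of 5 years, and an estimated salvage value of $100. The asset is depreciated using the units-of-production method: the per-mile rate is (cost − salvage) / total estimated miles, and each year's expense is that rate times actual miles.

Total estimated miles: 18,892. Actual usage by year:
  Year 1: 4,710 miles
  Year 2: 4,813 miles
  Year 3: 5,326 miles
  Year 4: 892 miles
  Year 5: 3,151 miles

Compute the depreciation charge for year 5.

$44,114

Depreciable base = $264,588 − $100 = $264,488.
Rate = $264,488 / 18,892 miles = $14 per mile.
Year 1: 4,710 × $14 = $65,940. Book value $198,648.
Year 2: 4,813 × $14 = $67,382. Book value $131,266.
Year 3: 5,326 × $14 = $74,564. Book value $56,702.
Year 4: 892 × $14 = $12,488. Book value $44,214.
Year 5: 3,151 × $14 = $44,114. Book value $100.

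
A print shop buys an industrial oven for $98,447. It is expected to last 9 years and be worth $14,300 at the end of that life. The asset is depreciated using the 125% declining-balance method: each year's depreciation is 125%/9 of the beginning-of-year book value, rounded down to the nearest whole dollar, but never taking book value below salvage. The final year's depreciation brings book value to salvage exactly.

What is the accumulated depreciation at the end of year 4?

Depreciable base = $98,447 − $14,300 = $84,147.
Year 1: ⌊$98,447 × 125%/9⌋ = $13,673. Book value $84,774.
Year 2: ⌊$84,774 × 125%/9⌋ = $11,774. Book value $73,000.
Year 3: ⌊$73,000 × 125%/9⌋ = $10,138. Book value $62,862.
Year 4: ⌊$62,862 × 125%/9⌋ = $8,730. Book value $54,132.
Accumulated through year 4 = $98,447 − $54,132 = $44,315.

$44,315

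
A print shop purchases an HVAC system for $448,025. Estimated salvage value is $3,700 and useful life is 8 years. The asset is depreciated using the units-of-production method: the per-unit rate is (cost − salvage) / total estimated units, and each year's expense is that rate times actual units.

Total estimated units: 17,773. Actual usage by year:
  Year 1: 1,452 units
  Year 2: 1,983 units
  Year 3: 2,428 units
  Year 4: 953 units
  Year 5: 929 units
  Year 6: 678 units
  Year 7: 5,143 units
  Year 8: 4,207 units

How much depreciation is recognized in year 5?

Depreciable base = $448,025 − $3,700 = $444,325.
Rate = $444,325 / 17,773 units = $25 per unit.
Year 1: 1,452 × $25 = $36,300. Book value $411,725.
Year 2: 1,983 × $25 = $49,575. Book value $362,150.
Year 3: 2,428 × $25 = $60,700. Book value $301,450.
Year 4: 953 × $25 = $23,825. Book value $277,625.
Year 5: 929 × $25 = $23,225. Book value $254,400.

$23,225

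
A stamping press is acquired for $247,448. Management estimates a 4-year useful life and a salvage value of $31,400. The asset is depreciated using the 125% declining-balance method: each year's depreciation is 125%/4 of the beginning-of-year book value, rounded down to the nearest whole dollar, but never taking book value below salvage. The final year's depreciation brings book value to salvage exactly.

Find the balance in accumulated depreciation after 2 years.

Depreciable base = $247,448 − $31,400 = $216,048.
Year 1: ⌊$247,448 × 125%/4⌋ = $77,327. Book value $170,121.
Year 2: ⌊$170,121 × 125%/4⌋ = $53,162. Book value $116,959.
Accumulated through year 2 = $247,448 − $116,959 = $130,489.

$130,489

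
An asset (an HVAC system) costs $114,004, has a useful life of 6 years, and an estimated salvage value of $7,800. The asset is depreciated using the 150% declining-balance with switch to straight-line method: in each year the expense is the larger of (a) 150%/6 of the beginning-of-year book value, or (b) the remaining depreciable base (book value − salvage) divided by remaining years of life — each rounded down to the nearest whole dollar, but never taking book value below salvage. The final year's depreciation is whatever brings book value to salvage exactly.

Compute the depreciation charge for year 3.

Depreciable base = $114,004 − $7,800 = $106,204.
Year 1: DB = ⌊$114,004 × 150%/6⌋ = $28,501; SL = ⌊$106,204/6⌋ = $17,700 → take DB $28,501. Book value $85,503.
Year 2: DB = ⌊$85,503 × 150%/6⌋ = $21,375; SL = ⌊$77,703/5⌋ = $15,540 → take DB $21,375. Book value $64,128.
Year 3: DB = ⌊$64,128 × 150%/6⌋ = $16,032; SL = ⌊$56,328/4⌋ = $14,082 → take DB $16,032. Book value $48,096.

$16,032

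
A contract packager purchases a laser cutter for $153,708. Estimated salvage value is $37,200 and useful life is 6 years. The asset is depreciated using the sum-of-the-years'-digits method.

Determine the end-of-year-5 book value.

Depreciable base = $153,708 − $37,200 = $116,508.
Sum of the years' digits = 6+5+4+3+2+1 = 21.
Year 1: $116,508 × 6/21 = $33,288. Book value $120,420.
Year 2: $116,508 × 5/21 = $27,740. Book value $92,680.
Year 3: $116,508 × 4/21 = $22,192. Book value $70,488.
Year 4: $116,508 × 3/21 = $16,644. Book value $53,844.
Year 5: $116,508 × 2/21 = $11,096. Book value $42,748.

$42,748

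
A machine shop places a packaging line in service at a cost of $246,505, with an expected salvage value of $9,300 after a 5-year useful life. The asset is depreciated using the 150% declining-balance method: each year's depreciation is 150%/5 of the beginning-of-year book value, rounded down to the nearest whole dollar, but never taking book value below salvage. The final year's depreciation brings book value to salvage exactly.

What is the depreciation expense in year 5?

$49,887

Depreciable base = $246,505 − $9,300 = $237,205.
Year 1: ⌊$246,505 × 150%/5⌋ = $73,951. Book value $172,554.
Year 2: ⌊$172,554 × 150%/5⌋ = $51,766. Book value $120,788.
Year 3: ⌊$120,788 × 150%/5⌋ = $36,236. Book value $84,552.
Year 4: ⌊$84,552 × 150%/5⌋ = $25,365. Book value $59,187.
Year 5 (final): $59,187 − $9,300 = $49,887. Book value $9,300.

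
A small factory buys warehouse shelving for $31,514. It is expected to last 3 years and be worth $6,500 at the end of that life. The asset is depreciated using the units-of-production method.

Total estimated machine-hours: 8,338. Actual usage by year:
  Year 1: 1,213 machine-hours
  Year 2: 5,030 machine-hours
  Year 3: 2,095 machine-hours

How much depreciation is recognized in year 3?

$6,285

Depreciable base = $31,514 − $6,500 = $25,014.
Rate = $25,014 / 8,338 machine-hours = $3 per machine-hour.
Year 1: 1,213 × $3 = $3,639. Book value $27,875.
Year 2: 5,030 × $3 = $15,090. Book value $12,785.
Year 3: 2,095 × $3 = $6,285. Book value $6,500.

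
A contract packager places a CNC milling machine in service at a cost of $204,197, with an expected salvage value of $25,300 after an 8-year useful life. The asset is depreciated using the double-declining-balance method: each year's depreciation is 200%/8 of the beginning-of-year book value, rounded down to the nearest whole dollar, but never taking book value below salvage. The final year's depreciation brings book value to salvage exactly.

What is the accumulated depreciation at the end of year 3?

Depreciable base = $204,197 − $25,300 = $178,897.
Year 1: ⌊$204,197 × 200%/8⌋ = $51,049. Book value $153,148.
Year 2: ⌊$153,148 × 200%/8⌋ = $38,287. Book value $114,861.
Year 3: ⌊$114,861 × 200%/8⌋ = $28,715. Book value $86,146.
Accumulated through year 3 = $204,197 − $86,146 = $118,051.

$118,051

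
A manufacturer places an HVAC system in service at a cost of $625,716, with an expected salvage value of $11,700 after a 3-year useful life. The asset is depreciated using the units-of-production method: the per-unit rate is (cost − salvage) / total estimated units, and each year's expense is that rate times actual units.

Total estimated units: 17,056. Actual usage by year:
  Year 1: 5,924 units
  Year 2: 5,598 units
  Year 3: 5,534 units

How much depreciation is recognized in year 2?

$201,528

Depreciable base = $625,716 − $11,700 = $614,016.
Rate = $614,016 / 17,056 units = $36 per unit.
Year 1: 5,924 × $36 = $213,264. Book value $412,452.
Year 2: 5,598 × $36 = $201,528. Book value $210,924.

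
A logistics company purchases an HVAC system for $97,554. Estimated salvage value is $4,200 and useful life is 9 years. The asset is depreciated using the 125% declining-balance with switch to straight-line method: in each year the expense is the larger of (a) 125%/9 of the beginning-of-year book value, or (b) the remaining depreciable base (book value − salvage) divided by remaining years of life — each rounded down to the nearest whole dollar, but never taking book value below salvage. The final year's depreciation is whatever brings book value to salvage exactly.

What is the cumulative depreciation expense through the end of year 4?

Depreciable base = $97,554 − $4,200 = $93,354.
Year 1: DB = ⌊$97,554 × 125%/9⌋ = $13,549; SL = ⌊$93,354/9⌋ = $10,372 → take DB $13,549. Book value $84,005.
Year 2: DB = ⌊$84,005 × 125%/9⌋ = $11,667; SL = ⌊$79,805/8⌋ = $9,975 → take DB $11,667. Book value $72,338.
Year 3: DB = ⌊$72,338 × 125%/9⌋ = $10,046; SL = ⌊$68,138/7⌋ = $9,734 → take DB $10,046. Book value $62,292.
Year 4: DB = ⌊$62,292 × 125%/9⌋ = $8,651; SL = ⌊$58,092/6⌋ = $9,682 → take SL $9,682. Book value $52,610.
Accumulated through year 4 = $97,554 − $52,610 = $44,944.

$44,944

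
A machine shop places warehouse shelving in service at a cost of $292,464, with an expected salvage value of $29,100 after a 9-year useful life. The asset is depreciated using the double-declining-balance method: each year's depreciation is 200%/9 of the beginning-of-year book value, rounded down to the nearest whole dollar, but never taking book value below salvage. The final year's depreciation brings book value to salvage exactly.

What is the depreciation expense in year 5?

Depreciable base = $292,464 − $29,100 = $263,364.
Year 1: ⌊$292,464 × 200%/9⌋ = $64,992. Book value $227,472.
Year 2: ⌊$227,472 × 200%/9⌋ = $50,549. Book value $176,923.
Year 3: ⌊$176,923 × 200%/9⌋ = $39,316. Book value $137,607.
Year 4: ⌊$137,607 × 200%/9⌋ = $30,579. Book value $107,028.
Year 5: ⌊$107,028 × 200%/9⌋ = $23,784. Book value $83,244.

$23,784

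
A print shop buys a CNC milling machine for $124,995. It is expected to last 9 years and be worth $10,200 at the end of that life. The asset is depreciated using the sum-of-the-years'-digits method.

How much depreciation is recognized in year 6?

Depreciable base = $124,995 − $10,200 = $114,795.
Sum of the years' digits = 9+8+7+6+5+4+3+2+1 = 45.
Year 1: $114,795 × 9/45 = $22,959. Book value $102,036.
Year 2: $114,795 × 8/45 = $20,408. Book value $81,628.
Year 3: $114,795 × 7/45 = $17,857. Book value $63,771.
Year 4: $114,795 × 6/45 = $15,306. Book value $48,465.
Year 5: $114,795 × 5/45 = $12,755. Book value $35,710.
Year 6: $114,795 × 4/45 = $10,204. Book value $25,506.

$10,204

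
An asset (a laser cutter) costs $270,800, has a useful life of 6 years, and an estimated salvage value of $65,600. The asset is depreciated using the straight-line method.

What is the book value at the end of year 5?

Depreciable base = $270,800 − $65,600 = $205,200.
Annual expense = $205,200 / 6 = $34,200.
End of year 1: book value $236,600.
End of year 2: book value $202,400.
End of year 3: book value $168,200.
End of year 4: book value $134,000.
End of year 5: book value $99,800.

$99,800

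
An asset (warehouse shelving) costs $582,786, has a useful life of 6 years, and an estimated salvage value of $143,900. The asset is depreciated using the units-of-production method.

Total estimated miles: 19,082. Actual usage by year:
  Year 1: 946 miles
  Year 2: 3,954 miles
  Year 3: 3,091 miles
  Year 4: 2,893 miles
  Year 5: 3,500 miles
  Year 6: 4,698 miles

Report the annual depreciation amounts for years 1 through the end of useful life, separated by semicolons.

$21,758; $90,942; $71,093; $66,539; $80,500; $108,054

Depreciable base = $582,786 − $143,900 = $438,886.
Rate = $438,886 / 19,082 miles = $23 per mile.
Year 1: 946 × $23 = $21,758. Book value $561,028.
Year 2: 3,954 × $23 = $90,942. Book value $470,086.
Year 3: 3,091 × $23 = $71,093. Book value $398,993.
Year 4: 2,893 × $23 = $66,539. Book value $332,454.
Year 5: 3,500 × $23 = $80,500. Book value $251,954.
Year 6: 4,698 × $23 = $108,054. Book value $143,900.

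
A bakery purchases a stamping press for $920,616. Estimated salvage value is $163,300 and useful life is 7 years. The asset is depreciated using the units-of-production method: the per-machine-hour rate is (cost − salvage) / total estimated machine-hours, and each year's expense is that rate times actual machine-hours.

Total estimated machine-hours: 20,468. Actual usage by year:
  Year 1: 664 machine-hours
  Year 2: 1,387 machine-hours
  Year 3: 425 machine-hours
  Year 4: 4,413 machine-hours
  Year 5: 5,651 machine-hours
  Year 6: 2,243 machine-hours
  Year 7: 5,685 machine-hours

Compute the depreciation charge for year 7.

$210,345

Depreciable base = $920,616 − $163,300 = $757,316.
Rate = $757,316 / 20,468 machine-hours = $37 per machine-hour.
Year 1: 664 × $37 = $24,568. Book value $896,048.
Year 2: 1,387 × $37 = $51,319. Book value $844,729.
Year 3: 425 × $37 = $15,725. Book value $829,004.
Year 4: 4,413 × $37 = $163,281. Book value $665,723.
Year 5: 5,651 × $37 = $209,087. Book value $456,636.
Year 6: 2,243 × $37 = $82,991. Book value $373,645.
Year 7: 5,685 × $37 = $210,345. Book value $163,300.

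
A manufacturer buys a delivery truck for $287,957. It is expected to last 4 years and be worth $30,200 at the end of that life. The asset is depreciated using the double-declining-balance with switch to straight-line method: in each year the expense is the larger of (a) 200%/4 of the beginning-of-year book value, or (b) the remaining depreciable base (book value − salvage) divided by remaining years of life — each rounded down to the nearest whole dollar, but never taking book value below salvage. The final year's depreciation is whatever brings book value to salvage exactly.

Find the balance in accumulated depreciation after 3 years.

Depreciable base = $287,957 − $30,200 = $257,757.
Year 1: DB = ⌊$287,957 × 200%/4⌋ = $143,978; SL = ⌊$257,757/4⌋ = $64,439 → take DB $143,978. Book value $143,979.
Year 2: DB = ⌊$143,979 × 200%/4⌋ = $71,989; SL = ⌊$113,779/3⌋ = $37,926 → take DB $71,989. Book value $71,990.
Year 3: DB = ⌊$71,990 × 200%/4⌋ = $35,995; SL = ⌊$41,790/2⌋ = $20,895 → take DB $35,995. Book value $35,995.
Accumulated through year 3 = $287,957 − $35,995 = $251,962.

$251,962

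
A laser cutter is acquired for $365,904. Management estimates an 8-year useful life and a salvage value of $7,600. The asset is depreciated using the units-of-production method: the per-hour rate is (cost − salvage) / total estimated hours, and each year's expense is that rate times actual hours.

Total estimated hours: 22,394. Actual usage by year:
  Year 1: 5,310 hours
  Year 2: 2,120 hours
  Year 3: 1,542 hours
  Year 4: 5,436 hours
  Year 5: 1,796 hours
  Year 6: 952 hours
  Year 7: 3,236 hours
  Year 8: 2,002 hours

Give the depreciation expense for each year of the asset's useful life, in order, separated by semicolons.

Depreciable base = $365,904 − $7,600 = $358,304.
Rate = $358,304 / 22,394 hours = $16 per hour.
Year 1: 5,310 × $16 = $84,960. Book value $280,944.
Year 2: 2,120 × $16 = $33,920. Book value $247,024.
Year 3: 1,542 × $16 = $24,672. Book value $222,352.
Year 4: 5,436 × $16 = $86,976. Book value $135,376.
Year 5: 1,796 × $16 = $28,736. Book value $106,640.
Year 6: 952 × $16 = $15,232. Book value $91,408.
Year 7: 3,236 × $16 = $51,776. Book value $39,632.
Year 8: 2,002 × $16 = $32,032. Book value $7,600.

$84,960; $33,920; $24,672; $86,976; $28,736; $15,232; $51,776; $32,032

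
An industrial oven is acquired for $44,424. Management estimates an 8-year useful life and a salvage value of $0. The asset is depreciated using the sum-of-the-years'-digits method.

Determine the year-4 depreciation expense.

$6,170

Depreciable base = $44,424 − $0 = $44,424.
Sum of the years' digits = 8+7+6+5+4+3+2+1 = 36.
Year 1: $44,424 × 8/36 = $9,872. Book value $34,552.
Year 2: $44,424 × 7/36 = $8,638. Book value $25,914.
Year 3: $44,424 × 6/36 = $7,404. Book value $18,510.
Year 4: $44,424 × 5/36 = $6,170. Book value $12,340.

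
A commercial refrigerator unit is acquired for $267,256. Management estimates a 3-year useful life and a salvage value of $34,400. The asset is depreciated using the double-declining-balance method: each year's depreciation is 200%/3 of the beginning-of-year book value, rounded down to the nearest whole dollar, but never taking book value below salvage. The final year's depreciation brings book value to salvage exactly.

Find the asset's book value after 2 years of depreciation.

$34,400

Depreciable base = $267,256 − $34,400 = $232,856.
Year 1: ⌊$267,256 × 200%/3⌋ = $178,170. Book value $89,086.
Year 2: ⌊$89,086 × 200%/3⌋ = $59,390, capped at $54,686. Book value $34,400.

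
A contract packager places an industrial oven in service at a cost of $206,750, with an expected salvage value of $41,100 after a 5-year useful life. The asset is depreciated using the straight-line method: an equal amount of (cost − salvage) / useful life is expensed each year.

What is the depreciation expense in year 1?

Depreciable base = $206,750 − $41,100 = $165,650.
Annual expense = $165,650 / 5 = $33,130.

$33,130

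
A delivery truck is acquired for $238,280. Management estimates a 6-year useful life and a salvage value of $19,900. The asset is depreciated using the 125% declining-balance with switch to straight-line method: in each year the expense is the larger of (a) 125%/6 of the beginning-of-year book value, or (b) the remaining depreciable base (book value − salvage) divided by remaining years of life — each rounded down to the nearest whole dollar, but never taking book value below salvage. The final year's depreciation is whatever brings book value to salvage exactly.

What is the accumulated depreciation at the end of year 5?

Depreciable base = $238,280 − $19,900 = $218,380.
Year 1: DB = ⌊$238,280 × 125%/6⌋ = $49,641; SL = ⌊$218,380/6⌋ = $36,396 → take DB $49,641. Book value $188,639.
Year 2: DB = ⌊$188,639 × 125%/6⌋ = $39,299; SL = ⌊$168,739/5⌋ = $33,747 → take DB $39,299. Book value $149,340.
Year 3: DB = ⌊$149,340 × 125%/6⌋ = $31,112; SL = ⌊$129,440/4⌋ = $32,360 → take SL $32,360. Book value $116,980.
Year 4: DB = ⌊$116,980 × 125%/6⌋ = $24,370; SL = ⌊$97,080/3⌋ = $32,360 → take SL $32,360. Book value $84,620.
Year 5: DB = ⌊$84,620 × 125%/6⌋ = $17,629; SL = ⌊$64,720/2⌋ = $32,360 → take SL $32,360. Book value $52,260.
Accumulated through year 5 = $238,280 − $52,260 = $186,020.

$186,020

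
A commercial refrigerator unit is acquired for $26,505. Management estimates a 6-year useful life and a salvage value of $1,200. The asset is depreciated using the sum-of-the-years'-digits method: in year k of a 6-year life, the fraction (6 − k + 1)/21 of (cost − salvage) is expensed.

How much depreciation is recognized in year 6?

$1,205

Depreciable base = $26,505 − $1,200 = $25,305.
Sum of the years' digits = 6+5+4+3+2+1 = 21.
Year 1: $25,305 × 6/21 = $7,230. Book value $19,275.
Year 2: $25,305 × 5/21 = $6,025. Book value $13,250.
Year 3: $25,305 × 4/21 = $4,820. Book value $8,430.
Year 4: $25,305 × 3/21 = $3,615. Book value $4,815.
Year 5: $25,305 × 2/21 = $2,410. Book value $2,405.
Year 6: $25,305 × 1/21 = $1,205. Book value $1,200.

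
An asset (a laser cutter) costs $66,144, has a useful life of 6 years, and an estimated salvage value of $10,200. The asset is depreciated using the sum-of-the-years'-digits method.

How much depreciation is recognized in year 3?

Depreciable base = $66,144 − $10,200 = $55,944.
Sum of the years' digits = 6+5+4+3+2+1 = 21.
Year 1: $55,944 × 6/21 = $15,984. Book value $50,160.
Year 2: $55,944 × 5/21 = $13,320. Book value $36,840.
Year 3: $55,944 × 4/21 = $10,656. Book value $26,184.

$10,656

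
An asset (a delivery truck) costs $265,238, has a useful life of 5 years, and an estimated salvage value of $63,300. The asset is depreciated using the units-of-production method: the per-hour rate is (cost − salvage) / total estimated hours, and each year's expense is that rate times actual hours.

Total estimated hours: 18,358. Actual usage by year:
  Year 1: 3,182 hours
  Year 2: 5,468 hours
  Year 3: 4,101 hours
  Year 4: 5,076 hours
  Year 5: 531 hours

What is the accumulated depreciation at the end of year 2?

$95,150

Depreciable base = $265,238 − $63,300 = $201,938.
Rate = $201,938 / 18,358 hours = $11 per hour.
Year 1: 3,182 × $11 = $35,002. Book value $230,236.
Year 2: 5,468 × $11 = $60,148. Book value $170,088.
Accumulated through year 2 = $265,238 − $170,088 = $95,150.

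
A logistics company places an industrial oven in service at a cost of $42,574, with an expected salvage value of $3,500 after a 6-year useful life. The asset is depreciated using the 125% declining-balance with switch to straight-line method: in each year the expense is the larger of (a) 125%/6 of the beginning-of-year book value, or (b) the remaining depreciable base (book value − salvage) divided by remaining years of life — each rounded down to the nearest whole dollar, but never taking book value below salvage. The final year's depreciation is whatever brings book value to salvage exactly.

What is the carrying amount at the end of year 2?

$26,684

Depreciable base = $42,574 − $3,500 = $39,074.
Year 1: DB = ⌊$42,574 × 125%/6⌋ = $8,869; SL = ⌊$39,074/6⌋ = $6,512 → take DB $8,869. Book value $33,705.
Year 2: DB = ⌊$33,705 × 125%/6⌋ = $7,021; SL = ⌊$30,205/5⌋ = $6,041 → take DB $7,021. Book value $26,684.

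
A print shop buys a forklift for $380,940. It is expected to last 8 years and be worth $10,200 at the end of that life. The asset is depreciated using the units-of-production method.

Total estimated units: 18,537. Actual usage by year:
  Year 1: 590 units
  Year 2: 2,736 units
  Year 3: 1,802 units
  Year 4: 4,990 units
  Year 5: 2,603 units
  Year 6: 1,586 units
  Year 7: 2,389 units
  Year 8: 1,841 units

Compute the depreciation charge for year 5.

$52,060

Depreciable base = $380,940 − $10,200 = $370,740.
Rate = $370,740 / 18,537 units = $20 per unit.
Year 1: 590 × $20 = $11,800. Book value $369,140.
Year 2: 2,736 × $20 = $54,720. Book value $314,420.
Year 3: 1,802 × $20 = $36,040. Book value $278,380.
Year 4: 4,990 × $20 = $99,800. Book value $178,580.
Year 5: 2,603 × $20 = $52,060. Book value $126,520.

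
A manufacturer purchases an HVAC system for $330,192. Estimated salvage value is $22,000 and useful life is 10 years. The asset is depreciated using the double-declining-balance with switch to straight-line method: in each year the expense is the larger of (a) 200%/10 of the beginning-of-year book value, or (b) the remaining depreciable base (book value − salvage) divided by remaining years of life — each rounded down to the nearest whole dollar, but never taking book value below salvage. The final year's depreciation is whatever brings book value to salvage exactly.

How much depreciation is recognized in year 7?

$17,312

Depreciable base = $330,192 − $22,000 = $308,192.
Year 1: DB = ⌊$330,192 × 200%/10⌋ = $66,038; SL = ⌊$308,192/10⌋ = $30,819 → take DB $66,038. Book value $264,154.
Year 2: DB = ⌊$264,154 × 200%/10⌋ = $52,830; SL = ⌊$242,154/9⌋ = $26,906 → take DB $52,830. Book value $211,324.
Year 3: DB = ⌊$211,324 × 200%/10⌋ = $42,264; SL = ⌊$189,324/8⌋ = $23,665 → take DB $42,264. Book value $169,060.
Year 4: DB = ⌊$169,060 × 200%/10⌋ = $33,812; SL = ⌊$147,060/7⌋ = $21,008 → take DB $33,812. Book value $135,248.
Year 5: DB = ⌊$135,248 × 200%/10⌋ = $27,049; SL = ⌊$113,248/6⌋ = $18,874 → take DB $27,049. Book value $108,199.
Year 6: DB = ⌊$108,199 × 200%/10⌋ = $21,639; SL = ⌊$86,199/5⌋ = $17,239 → take DB $21,639. Book value $86,560.
Year 7: DB = ⌊$86,560 × 200%/10⌋ = $17,312; SL = ⌊$64,560/4⌋ = $16,140 → take DB $17,312. Book value $69,248.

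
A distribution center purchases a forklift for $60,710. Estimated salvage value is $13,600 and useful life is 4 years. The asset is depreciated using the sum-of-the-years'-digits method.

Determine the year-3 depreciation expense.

$9,422

Depreciable base = $60,710 − $13,600 = $47,110.
Sum of the years' digits = 4+3+2+1 = 10.
Year 1: $47,110 × 4/10 = $18,844. Book value $41,866.
Year 2: $47,110 × 3/10 = $14,133. Book value $27,733.
Year 3: $47,110 × 2/10 = $9,422. Book value $18,311.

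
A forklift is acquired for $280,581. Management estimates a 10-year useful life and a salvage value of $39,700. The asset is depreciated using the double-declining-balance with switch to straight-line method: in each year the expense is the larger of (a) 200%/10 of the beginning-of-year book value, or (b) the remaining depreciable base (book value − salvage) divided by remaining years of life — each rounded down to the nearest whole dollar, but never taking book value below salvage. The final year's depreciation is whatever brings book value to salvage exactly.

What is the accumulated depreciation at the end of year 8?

Depreciable base = $280,581 − $39,700 = $240,881.
Year 1: DB = ⌊$280,581 × 200%/10⌋ = $56,116; SL = ⌊$240,881/10⌋ = $24,088 → take DB $56,116. Book value $224,465.
Year 2: DB = ⌊$224,465 × 200%/10⌋ = $44,893; SL = ⌊$184,765/9⌋ = $20,529 → take DB $44,893. Book value $179,572.
Year 3: DB = ⌊$179,572 × 200%/10⌋ = $35,914; SL = ⌊$139,872/8⌋ = $17,484 → take DB $35,914. Book value $143,658.
Year 4: DB = ⌊$143,658 × 200%/10⌋ = $28,731; SL = ⌊$103,958/7⌋ = $14,851 → take DB $28,731. Book value $114,927.
Year 5: DB = ⌊$114,927 × 200%/10⌋ = $22,985; SL = ⌊$75,227/6⌋ = $12,537 → take DB $22,985. Book value $91,942.
Year 6: DB = ⌊$91,942 × 200%/10⌋ = $18,388; SL = ⌊$52,242/5⌋ = $10,448 → take DB $18,388. Book value $73,554.
Year 7: DB = ⌊$73,554 × 200%/10⌋ = $14,710; SL = ⌊$33,854/4⌋ = $8,463 → take DB $14,710. Book value $58,844.
Year 8: DB = ⌊$58,844 × 200%/10⌋ = $11,768; SL = ⌊$19,144/3⌋ = $6,381 → take DB $11,768. Book value $47,076.
Accumulated through year 8 = $280,581 − $47,076 = $233,505.

$233,505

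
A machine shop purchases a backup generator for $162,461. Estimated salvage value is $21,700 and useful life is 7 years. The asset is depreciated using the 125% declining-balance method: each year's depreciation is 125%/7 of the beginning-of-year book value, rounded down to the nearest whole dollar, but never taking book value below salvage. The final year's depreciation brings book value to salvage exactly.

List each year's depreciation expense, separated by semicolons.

$29,010; $23,830; $19,575; $16,079; $13,208; $10,849; $28,210

Depreciable base = $162,461 − $21,700 = $140,761.
Year 1: ⌊$162,461 × 125%/7⌋ = $29,010. Book value $133,451.
Year 2: ⌊$133,451 × 125%/7⌋ = $23,830. Book value $109,621.
Year 3: ⌊$109,621 × 125%/7⌋ = $19,575. Book value $90,046.
Year 4: ⌊$90,046 × 125%/7⌋ = $16,079. Book value $73,967.
Year 5: ⌊$73,967 × 125%/7⌋ = $13,208. Book value $60,759.
Year 6: ⌊$60,759 × 125%/7⌋ = $10,849. Book value $49,910.
Year 7 (final): $49,910 − $21,700 = $28,210. Book value $21,700.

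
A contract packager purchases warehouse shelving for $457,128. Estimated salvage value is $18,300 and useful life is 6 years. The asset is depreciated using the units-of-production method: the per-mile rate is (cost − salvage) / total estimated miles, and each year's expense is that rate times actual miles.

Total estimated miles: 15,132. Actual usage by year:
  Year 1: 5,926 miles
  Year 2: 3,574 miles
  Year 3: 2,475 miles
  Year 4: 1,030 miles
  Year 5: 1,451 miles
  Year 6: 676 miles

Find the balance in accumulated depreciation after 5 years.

$419,224

Depreciable base = $457,128 − $18,300 = $438,828.
Rate = $438,828 / 15,132 miles = $29 per mile.
Year 1: 5,926 × $29 = $171,854. Book value $285,274.
Year 2: 3,574 × $29 = $103,646. Book value $181,628.
Year 3: 2,475 × $29 = $71,775. Book value $109,853.
Year 4: 1,030 × $29 = $29,870. Book value $79,983.
Year 5: 1,451 × $29 = $42,079. Book value $37,904.
Accumulated through year 5 = $457,128 − $37,904 = $419,224.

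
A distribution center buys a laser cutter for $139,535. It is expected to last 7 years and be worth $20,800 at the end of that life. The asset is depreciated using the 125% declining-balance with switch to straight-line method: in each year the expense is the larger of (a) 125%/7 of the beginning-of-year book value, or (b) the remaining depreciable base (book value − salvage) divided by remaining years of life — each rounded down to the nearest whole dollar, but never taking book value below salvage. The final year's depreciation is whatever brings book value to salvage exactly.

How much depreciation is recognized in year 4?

$14,135

Depreciable base = $139,535 − $20,800 = $118,735.
Year 1: DB = ⌊$139,535 × 125%/7⌋ = $24,916; SL = ⌊$118,735/7⌋ = $16,962 → take DB $24,916. Book value $114,619.
Year 2: DB = ⌊$114,619 × 125%/7⌋ = $20,467; SL = ⌊$93,819/6⌋ = $15,636 → take DB $20,467. Book value $94,152.
Year 3: DB = ⌊$94,152 × 125%/7⌋ = $16,812; SL = ⌊$73,352/5⌋ = $14,670 → take DB $16,812. Book value $77,340.
Year 4: DB = ⌊$77,340 × 125%/7⌋ = $13,810; SL = ⌊$56,540/4⌋ = $14,135 → take SL $14,135. Book value $63,205.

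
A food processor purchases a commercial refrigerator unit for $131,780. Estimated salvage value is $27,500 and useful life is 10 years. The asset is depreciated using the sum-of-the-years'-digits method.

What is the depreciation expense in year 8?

Depreciable base = $131,780 − $27,500 = $104,280.
Sum of the years' digits = 10+9+8+7+6+5+4+3+2+1 = 55.
Year 1: $104,280 × 10/55 = $18,960. Book value $112,820.
Year 2: $104,280 × 9/55 = $17,064. Book value $95,756.
Year 3: $104,280 × 8/55 = $15,168. Book value $80,588.
Year 4: $104,280 × 7/55 = $13,272. Book value $67,316.
Year 5: $104,280 × 6/55 = $11,376. Book value $55,940.
Year 6: $104,280 × 5/55 = $9,480. Book value $46,460.
Year 7: $104,280 × 4/55 = $7,584. Book value $38,876.
Year 8: $104,280 × 3/55 = $5,688. Book value $33,188.

$5,688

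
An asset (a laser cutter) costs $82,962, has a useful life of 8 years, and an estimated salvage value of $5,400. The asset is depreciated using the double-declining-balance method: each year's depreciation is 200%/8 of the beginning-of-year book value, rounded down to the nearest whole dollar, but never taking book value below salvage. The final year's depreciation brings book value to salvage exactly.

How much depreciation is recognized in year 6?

$4,922

Depreciable base = $82,962 − $5,400 = $77,562.
Year 1: ⌊$82,962 × 200%/8⌋ = $20,740. Book value $62,222.
Year 2: ⌊$62,222 × 200%/8⌋ = $15,555. Book value $46,667.
Year 3: ⌊$46,667 × 200%/8⌋ = $11,666. Book value $35,001.
Year 4: ⌊$35,001 × 200%/8⌋ = $8,750. Book value $26,251.
Year 5: ⌊$26,251 × 200%/8⌋ = $6,562. Book value $19,689.
Year 6: ⌊$19,689 × 200%/8⌋ = $4,922. Book value $14,767.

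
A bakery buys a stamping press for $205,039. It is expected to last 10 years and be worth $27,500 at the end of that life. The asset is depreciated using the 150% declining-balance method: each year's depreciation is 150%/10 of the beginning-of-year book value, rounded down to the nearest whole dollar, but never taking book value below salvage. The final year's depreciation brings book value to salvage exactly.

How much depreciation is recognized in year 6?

$13,646

Depreciable base = $205,039 − $27,500 = $177,539.
Year 1: ⌊$205,039 × 150%/10⌋ = $30,755. Book value $174,284.
Year 2: ⌊$174,284 × 150%/10⌋ = $26,142. Book value $148,142.
Year 3: ⌊$148,142 × 150%/10⌋ = $22,221. Book value $125,921.
Year 4: ⌊$125,921 × 150%/10⌋ = $18,888. Book value $107,033.
Year 5: ⌊$107,033 × 150%/10⌋ = $16,054. Book value $90,979.
Year 6: ⌊$90,979 × 150%/10⌋ = $13,646. Book value $77,333.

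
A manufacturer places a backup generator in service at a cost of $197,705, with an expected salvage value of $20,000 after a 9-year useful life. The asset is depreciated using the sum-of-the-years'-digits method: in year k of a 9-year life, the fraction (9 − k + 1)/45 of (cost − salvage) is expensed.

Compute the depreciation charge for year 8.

$7,898

Depreciable base = $197,705 − $20,000 = $177,705.
Sum of the years' digits = 9+8+7+6+5+4+3+2+1 = 45.
Year 1: $177,705 × 9/45 = $35,541. Book value $162,164.
Year 2: $177,705 × 8/45 = $31,592. Book value $130,572.
Year 3: $177,705 × 7/45 = $27,643. Book value $102,929.
Year 4: $177,705 × 6/45 = $23,694. Book value $79,235.
Year 5: $177,705 × 5/45 = $19,745. Book value $59,490.
Year 6: $177,705 × 4/45 = $15,796. Book value $43,694.
Year 7: $177,705 × 3/45 = $11,847. Book value $31,847.
Year 8: $177,705 × 2/45 = $7,898. Book value $23,949.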